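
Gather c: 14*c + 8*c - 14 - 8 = 22*c - 22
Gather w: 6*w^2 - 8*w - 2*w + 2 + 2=6*w^2 - 10*w + 4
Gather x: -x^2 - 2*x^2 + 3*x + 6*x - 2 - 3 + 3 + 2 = -3*x^2 + 9*x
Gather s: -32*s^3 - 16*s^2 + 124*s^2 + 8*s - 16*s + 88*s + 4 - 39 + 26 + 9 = -32*s^3 + 108*s^2 + 80*s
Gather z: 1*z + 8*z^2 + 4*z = 8*z^2 + 5*z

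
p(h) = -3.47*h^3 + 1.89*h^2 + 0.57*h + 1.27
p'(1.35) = -13.30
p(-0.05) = 1.25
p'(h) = -10.41*h^2 + 3.78*h + 0.57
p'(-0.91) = -11.49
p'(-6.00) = -396.87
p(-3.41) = 158.90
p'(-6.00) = -396.87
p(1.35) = -3.05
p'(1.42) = -15.05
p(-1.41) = 13.95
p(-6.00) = 815.41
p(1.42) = -4.05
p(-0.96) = 5.53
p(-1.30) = 11.35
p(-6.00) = 815.41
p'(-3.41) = -133.37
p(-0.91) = 4.93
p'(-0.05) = 0.35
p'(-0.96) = -12.65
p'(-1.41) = -25.46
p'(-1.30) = -21.94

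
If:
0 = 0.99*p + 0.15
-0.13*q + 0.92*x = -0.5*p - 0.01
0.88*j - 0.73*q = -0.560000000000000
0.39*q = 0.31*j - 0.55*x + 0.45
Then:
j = 0.20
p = -0.15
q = 1.01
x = 0.21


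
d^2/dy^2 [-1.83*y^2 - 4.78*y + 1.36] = -3.66000000000000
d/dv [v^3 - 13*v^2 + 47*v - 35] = 3*v^2 - 26*v + 47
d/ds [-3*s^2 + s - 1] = 1 - 6*s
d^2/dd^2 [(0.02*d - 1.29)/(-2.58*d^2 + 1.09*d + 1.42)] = ((0.02*d - 1.29)*(5.16*d - 1.09)*(10.32*d - 2.18) + (0.3096*d - 6.7)*(-2.58*d^2 + 1.09*d + 1.42))/(-2.58*d^2 + 1.09*d + 1.42)^3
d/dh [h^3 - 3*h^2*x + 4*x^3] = 3*h*(h - 2*x)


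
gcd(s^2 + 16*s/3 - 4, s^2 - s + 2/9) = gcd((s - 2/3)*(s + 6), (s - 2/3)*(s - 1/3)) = s - 2/3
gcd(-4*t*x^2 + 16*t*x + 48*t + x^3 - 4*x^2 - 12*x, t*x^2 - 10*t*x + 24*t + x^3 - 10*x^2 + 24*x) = x - 6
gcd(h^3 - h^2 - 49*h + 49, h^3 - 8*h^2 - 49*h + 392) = h^2 - 49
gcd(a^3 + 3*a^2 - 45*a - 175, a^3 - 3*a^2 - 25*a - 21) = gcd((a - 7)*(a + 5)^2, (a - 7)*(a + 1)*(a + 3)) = a - 7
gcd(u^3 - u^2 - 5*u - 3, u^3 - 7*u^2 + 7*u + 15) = u^2 - 2*u - 3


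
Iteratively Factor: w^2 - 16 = (w + 4)*(w - 4)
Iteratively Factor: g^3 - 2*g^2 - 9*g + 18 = (g + 3)*(g^2 - 5*g + 6) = (g - 3)*(g + 3)*(g - 2)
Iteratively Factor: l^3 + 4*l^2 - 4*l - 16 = (l + 2)*(l^2 + 2*l - 8) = (l - 2)*(l + 2)*(l + 4)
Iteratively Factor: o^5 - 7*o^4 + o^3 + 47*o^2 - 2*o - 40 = (o + 2)*(o^4 - 9*o^3 + 19*o^2 + 9*o - 20) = (o + 1)*(o + 2)*(o^3 - 10*o^2 + 29*o - 20) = (o - 4)*(o + 1)*(o + 2)*(o^2 - 6*o + 5) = (o - 5)*(o - 4)*(o + 1)*(o + 2)*(o - 1)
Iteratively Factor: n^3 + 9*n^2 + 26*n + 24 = (n + 4)*(n^2 + 5*n + 6) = (n + 3)*(n + 4)*(n + 2)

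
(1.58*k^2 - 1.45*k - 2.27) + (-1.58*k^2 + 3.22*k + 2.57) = 1.77*k + 0.3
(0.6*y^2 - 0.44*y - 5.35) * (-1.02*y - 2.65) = -0.612*y^3 - 1.1412*y^2 + 6.623*y + 14.1775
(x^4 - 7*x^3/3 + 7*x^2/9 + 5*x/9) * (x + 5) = x^5 + 8*x^4/3 - 98*x^3/9 + 40*x^2/9 + 25*x/9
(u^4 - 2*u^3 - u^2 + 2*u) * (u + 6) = u^5 + 4*u^4 - 13*u^3 - 4*u^2 + 12*u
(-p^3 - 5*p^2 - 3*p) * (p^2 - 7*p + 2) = -p^5 + 2*p^4 + 30*p^3 + 11*p^2 - 6*p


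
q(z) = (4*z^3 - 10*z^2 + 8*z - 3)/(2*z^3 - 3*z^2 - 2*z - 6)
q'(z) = (-6*z^2 + 6*z + 2)*(4*z^3 - 10*z^2 + 8*z - 3)/(2*z^3 - 3*z^2 - 2*z - 6)^2 + (12*z^2 - 20*z + 8)/(2*z^3 - 3*z^2 - 2*z - 6)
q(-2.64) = 2.87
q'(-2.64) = 0.26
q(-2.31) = 2.95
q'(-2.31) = 0.27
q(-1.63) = 3.09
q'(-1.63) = 0.05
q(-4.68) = 2.50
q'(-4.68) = 0.11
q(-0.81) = 2.45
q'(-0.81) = -2.08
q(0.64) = 0.12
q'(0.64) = -0.06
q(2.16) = -1.91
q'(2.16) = -10.97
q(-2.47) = 2.91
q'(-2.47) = 0.27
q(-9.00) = 2.25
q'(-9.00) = 0.03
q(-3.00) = 2.78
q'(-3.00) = 0.23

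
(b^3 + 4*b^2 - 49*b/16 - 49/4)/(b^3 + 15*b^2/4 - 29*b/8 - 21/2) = (4*b + 7)/(2*(2*b + 3))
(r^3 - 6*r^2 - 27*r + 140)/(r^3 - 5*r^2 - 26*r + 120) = (r - 7)/(r - 6)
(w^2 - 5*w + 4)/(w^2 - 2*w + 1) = (w - 4)/(w - 1)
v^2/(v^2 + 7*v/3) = 3*v/(3*v + 7)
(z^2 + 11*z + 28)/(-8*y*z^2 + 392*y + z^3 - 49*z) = (-z - 4)/(8*y*z - 56*y - z^2 + 7*z)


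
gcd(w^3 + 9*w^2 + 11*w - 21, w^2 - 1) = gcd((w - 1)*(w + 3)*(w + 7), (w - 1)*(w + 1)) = w - 1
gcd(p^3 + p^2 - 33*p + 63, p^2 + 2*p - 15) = p - 3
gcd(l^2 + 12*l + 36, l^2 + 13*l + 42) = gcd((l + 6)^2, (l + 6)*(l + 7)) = l + 6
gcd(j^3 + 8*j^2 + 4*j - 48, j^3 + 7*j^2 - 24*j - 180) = j + 6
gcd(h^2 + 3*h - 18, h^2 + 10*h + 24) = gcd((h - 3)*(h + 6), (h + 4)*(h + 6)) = h + 6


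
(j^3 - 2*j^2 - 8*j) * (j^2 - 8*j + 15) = j^5 - 10*j^4 + 23*j^3 + 34*j^2 - 120*j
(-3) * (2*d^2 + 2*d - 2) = -6*d^2 - 6*d + 6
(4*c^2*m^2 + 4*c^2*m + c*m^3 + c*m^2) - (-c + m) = 4*c^2*m^2 + 4*c^2*m + c*m^3 + c*m^2 + c - m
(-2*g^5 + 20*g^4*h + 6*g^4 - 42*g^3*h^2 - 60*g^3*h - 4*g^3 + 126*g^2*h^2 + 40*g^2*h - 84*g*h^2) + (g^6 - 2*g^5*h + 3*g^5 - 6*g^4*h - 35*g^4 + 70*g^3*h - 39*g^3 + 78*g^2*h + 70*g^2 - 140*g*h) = g^6 - 2*g^5*h + g^5 + 14*g^4*h - 29*g^4 - 42*g^3*h^2 + 10*g^3*h - 43*g^3 + 126*g^2*h^2 + 118*g^2*h + 70*g^2 - 84*g*h^2 - 140*g*h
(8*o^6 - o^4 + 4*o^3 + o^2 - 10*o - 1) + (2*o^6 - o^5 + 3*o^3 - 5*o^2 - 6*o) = 10*o^6 - o^5 - o^4 + 7*o^3 - 4*o^2 - 16*o - 1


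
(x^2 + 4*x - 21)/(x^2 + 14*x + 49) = (x - 3)/(x + 7)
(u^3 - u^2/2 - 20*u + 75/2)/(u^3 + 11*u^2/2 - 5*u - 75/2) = (u - 3)/(u + 3)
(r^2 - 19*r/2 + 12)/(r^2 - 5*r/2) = (2*r^2 - 19*r + 24)/(r*(2*r - 5))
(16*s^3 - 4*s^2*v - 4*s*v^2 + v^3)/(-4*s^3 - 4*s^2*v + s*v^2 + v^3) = (-4*s + v)/(s + v)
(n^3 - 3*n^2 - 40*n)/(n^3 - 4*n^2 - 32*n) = (n + 5)/(n + 4)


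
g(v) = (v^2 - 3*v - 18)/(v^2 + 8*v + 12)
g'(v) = (-2*v - 8)*(v^2 - 3*v - 18)/(v^2 + 8*v + 12)^2 + (2*v - 3)/(v^2 + 8*v + 12)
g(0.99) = -0.96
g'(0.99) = 0.41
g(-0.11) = -1.59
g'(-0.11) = 0.82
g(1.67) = -0.72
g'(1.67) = 0.30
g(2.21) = -0.57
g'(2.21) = 0.25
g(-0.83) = -2.45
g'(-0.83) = 1.80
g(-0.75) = -2.31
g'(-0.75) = 1.61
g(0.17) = -1.38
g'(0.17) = 0.66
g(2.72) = -0.46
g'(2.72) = 0.21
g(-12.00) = 2.70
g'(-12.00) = 0.27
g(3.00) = -0.40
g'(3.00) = 0.19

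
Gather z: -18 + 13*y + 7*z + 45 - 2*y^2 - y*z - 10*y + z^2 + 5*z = -2*y^2 + 3*y + z^2 + z*(12 - y) + 27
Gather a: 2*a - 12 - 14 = 2*a - 26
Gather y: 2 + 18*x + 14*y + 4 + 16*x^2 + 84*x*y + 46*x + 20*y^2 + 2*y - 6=16*x^2 + 64*x + 20*y^2 + y*(84*x + 16)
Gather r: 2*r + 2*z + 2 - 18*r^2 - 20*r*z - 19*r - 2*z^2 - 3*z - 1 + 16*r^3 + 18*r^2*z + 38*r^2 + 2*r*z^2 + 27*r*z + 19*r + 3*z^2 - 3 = 16*r^3 + r^2*(18*z + 20) + r*(2*z^2 + 7*z + 2) + z^2 - z - 2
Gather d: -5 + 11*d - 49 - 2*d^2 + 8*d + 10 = -2*d^2 + 19*d - 44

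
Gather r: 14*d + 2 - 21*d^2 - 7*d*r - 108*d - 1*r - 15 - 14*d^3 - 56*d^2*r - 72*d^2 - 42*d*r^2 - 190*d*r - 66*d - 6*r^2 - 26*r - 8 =-14*d^3 - 93*d^2 - 160*d + r^2*(-42*d - 6) + r*(-56*d^2 - 197*d - 27) - 21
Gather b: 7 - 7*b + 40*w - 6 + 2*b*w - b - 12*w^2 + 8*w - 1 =b*(2*w - 8) - 12*w^2 + 48*w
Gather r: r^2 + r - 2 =r^2 + r - 2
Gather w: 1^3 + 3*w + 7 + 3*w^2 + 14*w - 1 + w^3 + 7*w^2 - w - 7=w^3 + 10*w^2 + 16*w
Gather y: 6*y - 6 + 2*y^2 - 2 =2*y^2 + 6*y - 8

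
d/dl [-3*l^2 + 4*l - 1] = 4 - 6*l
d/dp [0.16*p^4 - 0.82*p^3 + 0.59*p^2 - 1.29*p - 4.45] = 0.64*p^3 - 2.46*p^2 + 1.18*p - 1.29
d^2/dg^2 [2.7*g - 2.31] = 0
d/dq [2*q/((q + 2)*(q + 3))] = 2*(6 - q^2)/(q^4 + 10*q^3 + 37*q^2 + 60*q + 36)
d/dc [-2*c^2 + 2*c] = 2 - 4*c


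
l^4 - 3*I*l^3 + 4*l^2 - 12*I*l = l*(l - 3*I)*(l - 2*I)*(l + 2*I)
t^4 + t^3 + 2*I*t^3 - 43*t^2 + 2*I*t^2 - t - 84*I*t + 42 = (t - 6)*(t + 7)*(t + I)^2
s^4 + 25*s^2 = s^2*(s - 5*I)*(s + 5*I)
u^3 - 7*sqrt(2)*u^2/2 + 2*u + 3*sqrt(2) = (u - 3*sqrt(2))*(u - sqrt(2))*(u + sqrt(2)/2)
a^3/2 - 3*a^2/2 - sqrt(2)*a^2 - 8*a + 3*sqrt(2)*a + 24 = (a/2 + sqrt(2))*(a - 3)*(a - 4*sqrt(2))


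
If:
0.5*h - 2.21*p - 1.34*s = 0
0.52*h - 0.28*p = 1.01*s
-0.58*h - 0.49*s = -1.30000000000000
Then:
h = 1.54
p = -0.16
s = 0.83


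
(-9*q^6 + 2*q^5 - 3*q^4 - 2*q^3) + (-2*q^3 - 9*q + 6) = -9*q^6 + 2*q^5 - 3*q^4 - 4*q^3 - 9*q + 6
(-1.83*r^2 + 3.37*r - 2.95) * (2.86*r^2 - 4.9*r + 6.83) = -5.2338*r^4 + 18.6052*r^3 - 37.4489*r^2 + 37.4721*r - 20.1485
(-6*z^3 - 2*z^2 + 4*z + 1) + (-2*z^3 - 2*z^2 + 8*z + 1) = -8*z^3 - 4*z^2 + 12*z + 2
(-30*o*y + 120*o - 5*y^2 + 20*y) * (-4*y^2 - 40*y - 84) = 120*o*y^3 + 720*o*y^2 - 2280*o*y - 10080*o + 20*y^4 + 120*y^3 - 380*y^2 - 1680*y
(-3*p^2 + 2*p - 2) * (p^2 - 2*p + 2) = -3*p^4 + 8*p^3 - 12*p^2 + 8*p - 4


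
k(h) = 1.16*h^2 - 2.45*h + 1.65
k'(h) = 2.32*h - 2.45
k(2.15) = 1.74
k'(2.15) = 2.54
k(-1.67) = 8.98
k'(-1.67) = -6.32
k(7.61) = 50.18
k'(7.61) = 15.21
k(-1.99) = 11.12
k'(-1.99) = -7.07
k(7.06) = 42.17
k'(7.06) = 13.93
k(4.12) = 11.25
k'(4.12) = 7.11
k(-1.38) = 7.24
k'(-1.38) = -5.65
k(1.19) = 0.38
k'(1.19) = 0.31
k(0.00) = 1.65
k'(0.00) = -2.45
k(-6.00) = 58.11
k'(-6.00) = -16.37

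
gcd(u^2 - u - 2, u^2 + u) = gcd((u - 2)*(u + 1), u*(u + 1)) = u + 1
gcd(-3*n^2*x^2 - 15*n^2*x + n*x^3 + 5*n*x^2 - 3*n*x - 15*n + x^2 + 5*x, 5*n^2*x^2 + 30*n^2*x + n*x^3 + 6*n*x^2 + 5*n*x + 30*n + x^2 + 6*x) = n*x + 1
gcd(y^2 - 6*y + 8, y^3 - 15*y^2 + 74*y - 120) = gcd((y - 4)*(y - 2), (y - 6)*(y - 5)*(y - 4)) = y - 4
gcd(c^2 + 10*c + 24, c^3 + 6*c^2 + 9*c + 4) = c + 4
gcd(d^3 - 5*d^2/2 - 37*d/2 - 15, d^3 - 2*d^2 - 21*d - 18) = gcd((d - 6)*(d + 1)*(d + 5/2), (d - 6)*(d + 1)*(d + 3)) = d^2 - 5*d - 6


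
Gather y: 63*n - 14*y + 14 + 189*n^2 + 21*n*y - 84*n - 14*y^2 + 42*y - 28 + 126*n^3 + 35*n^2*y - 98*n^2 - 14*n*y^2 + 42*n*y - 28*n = 126*n^3 + 91*n^2 - 49*n + y^2*(-14*n - 14) + y*(35*n^2 + 63*n + 28) - 14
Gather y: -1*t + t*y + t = t*y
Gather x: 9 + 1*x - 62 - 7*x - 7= -6*x - 60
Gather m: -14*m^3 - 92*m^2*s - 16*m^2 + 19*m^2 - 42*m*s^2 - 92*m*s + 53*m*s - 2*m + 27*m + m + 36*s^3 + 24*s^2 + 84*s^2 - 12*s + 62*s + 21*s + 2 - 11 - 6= -14*m^3 + m^2*(3 - 92*s) + m*(-42*s^2 - 39*s + 26) + 36*s^3 + 108*s^2 + 71*s - 15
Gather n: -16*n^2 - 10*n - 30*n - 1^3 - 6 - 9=-16*n^2 - 40*n - 16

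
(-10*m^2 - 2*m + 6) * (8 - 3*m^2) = 30*m^4 + 6*m^3 - 98*m^2 - 16*m + 48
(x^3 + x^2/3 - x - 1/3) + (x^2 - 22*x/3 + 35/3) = x^3 + 4*x^2/3 - 25*x/3 + 34/3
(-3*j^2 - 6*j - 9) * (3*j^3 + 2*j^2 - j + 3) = -9*j^5 - 24*j^4 - 36*j^3 - 21*j^2 - 9*j - 27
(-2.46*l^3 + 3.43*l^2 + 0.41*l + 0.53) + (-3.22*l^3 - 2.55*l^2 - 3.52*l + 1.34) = -5.68*l^3 + 0.88*l^2 - 3.11*l + 1.87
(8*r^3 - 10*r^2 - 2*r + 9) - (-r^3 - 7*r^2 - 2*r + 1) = 9*r^3 - 3*r^2 + 8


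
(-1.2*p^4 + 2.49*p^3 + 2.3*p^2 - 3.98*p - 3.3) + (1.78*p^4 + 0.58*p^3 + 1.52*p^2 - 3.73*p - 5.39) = 0.58*p^4 + 3.07*p^3 + 3.82*p^2 - 7.71*p - 8.69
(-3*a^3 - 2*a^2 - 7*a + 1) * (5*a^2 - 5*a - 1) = -15*a^5 + 5*a^4 - 22*a^3 + 42*a^2 + 2*a - 1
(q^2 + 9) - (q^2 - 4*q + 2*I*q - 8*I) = 4*q - 2*I*q + 9 + 8*I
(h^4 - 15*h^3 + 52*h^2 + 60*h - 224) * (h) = h^5 - 15*h^4 + 52*h^3 + 60*h^2 - 224*h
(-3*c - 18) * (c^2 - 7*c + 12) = -3*c^3 + 3*c^2 + 90*c - 216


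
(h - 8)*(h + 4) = h^2 - 4*h - 32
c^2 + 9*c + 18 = (c + 3)*(c + 6)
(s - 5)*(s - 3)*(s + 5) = s^3 - 3*s^2 - 25*s + 75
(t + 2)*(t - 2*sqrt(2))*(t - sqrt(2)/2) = t^3 - 5*sqrt(2)*t^2/2 + 2*t^2 - 5*sqrt(2)*t + 2*t + 4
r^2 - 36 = (r - 6)*(r + 6)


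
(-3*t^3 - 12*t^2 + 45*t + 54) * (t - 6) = -3*t^4 + 6*t^3 + 117*t^2 - 216*t - 324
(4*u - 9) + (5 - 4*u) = -4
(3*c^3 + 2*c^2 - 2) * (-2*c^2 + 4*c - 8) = -6*c^5 + 8*c^4 - 16*c^3 - 12*c^2 - 8*c + 16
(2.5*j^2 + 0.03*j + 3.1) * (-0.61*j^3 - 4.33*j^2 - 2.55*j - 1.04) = -1.525*j^5 - 10.8433*j^4 - 8.3959*j^3 - 16.0995*j^2 - 7.9362*j - 3.224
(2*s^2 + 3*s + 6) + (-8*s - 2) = 2*s^2 - 5*s + 4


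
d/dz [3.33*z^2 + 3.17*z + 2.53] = 6.66*z + 3.17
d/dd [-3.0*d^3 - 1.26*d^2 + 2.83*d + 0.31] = -9.0*d^2 - 2.52*d + 2.83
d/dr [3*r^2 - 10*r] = 6*r - 10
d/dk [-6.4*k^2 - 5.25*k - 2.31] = -12.8*k - 5.25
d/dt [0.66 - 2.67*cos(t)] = 2.67*sin(t)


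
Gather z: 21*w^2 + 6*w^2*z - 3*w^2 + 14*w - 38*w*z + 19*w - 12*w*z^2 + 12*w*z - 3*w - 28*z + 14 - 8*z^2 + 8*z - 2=18*w^2 + 30*w + z^2*(-12*w - 8) + z*(6*w^2 - 26*w - 20) + 12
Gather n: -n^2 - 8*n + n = -n^2 - 7*n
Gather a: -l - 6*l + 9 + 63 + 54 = 126 - 7*l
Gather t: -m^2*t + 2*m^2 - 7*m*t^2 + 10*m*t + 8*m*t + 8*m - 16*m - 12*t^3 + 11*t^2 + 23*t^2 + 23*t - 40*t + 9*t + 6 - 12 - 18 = 2*m^2 - 8*m - 12*t^3 + t^2*(34 - 7*m) + t*(-m^2 + 18*m - 8) - 24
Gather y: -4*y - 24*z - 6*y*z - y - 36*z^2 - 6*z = y*(-6*z - 5) - 36*z^2 - 30*z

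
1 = 1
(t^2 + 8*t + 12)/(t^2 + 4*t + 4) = (t + 6)/(t + 2)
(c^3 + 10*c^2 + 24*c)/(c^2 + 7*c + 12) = c*(c + 6)/(c + 3)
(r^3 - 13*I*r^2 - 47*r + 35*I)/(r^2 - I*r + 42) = (r^2 - 6*I*r - 5)/(r + 6*I)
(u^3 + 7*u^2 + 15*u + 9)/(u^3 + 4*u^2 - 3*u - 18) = (u + 1)/(u - 2)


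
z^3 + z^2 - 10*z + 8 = (z - 2)*(z - 1)*(z + 4)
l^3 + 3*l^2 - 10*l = l*(l - 2)*(l + 5)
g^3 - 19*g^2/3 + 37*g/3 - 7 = (g - 3)*(g - 7/3)*(g - 1)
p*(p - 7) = p^2 - 7*p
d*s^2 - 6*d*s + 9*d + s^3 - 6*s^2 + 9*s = (d + s)*(s - 3)^2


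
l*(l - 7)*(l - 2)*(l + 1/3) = l^4 - 26*l^3/3 + 11*l^2 + 14*l/3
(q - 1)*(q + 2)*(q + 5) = q^3 + 6*q^2 + 3*q - 10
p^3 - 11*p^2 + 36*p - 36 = (p - 6)*(p - 3)*(p - 2)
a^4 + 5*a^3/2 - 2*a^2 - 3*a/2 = a*(a - 1)*(a + 1/2)*(a + 3)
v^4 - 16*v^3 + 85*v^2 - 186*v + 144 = (v - 8)*(v - 3)^2*(v - 2)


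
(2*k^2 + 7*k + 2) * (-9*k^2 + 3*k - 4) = -18*k^4 - 57*k^3 - 5*k^2 - 22*k - 8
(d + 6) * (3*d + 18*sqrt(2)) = 3*d^2 + 18*d + 18*sqrt(2)*d + 108*sqrt(2)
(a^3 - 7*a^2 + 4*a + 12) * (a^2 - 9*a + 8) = a^5 - 16*a^4 + 75*a^3 - 80*a^2 - 76*a + 96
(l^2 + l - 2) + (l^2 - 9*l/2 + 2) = 2*l^2 - 7*l/2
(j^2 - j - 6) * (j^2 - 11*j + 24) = j^4 - 12*j^3 + 29*j^2 + 42*j - 144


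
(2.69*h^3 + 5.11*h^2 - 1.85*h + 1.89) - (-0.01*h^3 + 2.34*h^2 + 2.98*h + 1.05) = 2.7*h^3 + 2.77*h^2 - 4.83*h + 0.84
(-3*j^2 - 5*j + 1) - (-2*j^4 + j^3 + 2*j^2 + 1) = 2*j^4 - j^3 - 5*j^2 - 5*j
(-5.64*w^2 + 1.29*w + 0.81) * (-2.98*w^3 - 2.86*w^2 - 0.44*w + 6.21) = 16.8072*w^5 + 12.2862*w^4 - 3.6216*w^3 - 37.9086*w^2 + 7.6545*w + 5.0301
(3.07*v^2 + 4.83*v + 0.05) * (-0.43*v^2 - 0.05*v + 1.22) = -1.3201*v^4 - 2.2304*v^3 + 3.4824*v^2 + 5.8901*v + 0.061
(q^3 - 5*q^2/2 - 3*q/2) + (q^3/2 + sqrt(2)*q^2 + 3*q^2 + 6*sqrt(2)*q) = 3*q^3/2 + q^2/2 + sqrt(2)*q^2 - 3*q/2 + 6*sqrt(2)*q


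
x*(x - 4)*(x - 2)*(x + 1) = x^4 - 5*x^3 + 2*x^2 + 8*x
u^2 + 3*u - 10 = (u - 2)*(u + 5)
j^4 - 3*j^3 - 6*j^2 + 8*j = j*(j - 4)*(j - 1)*(j + 2)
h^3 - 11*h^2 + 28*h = h*(h - 7)*(h - 4)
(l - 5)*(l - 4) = l^2 - 9*l + 20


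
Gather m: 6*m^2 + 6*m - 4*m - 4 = 6*m^2 + 2*m - 4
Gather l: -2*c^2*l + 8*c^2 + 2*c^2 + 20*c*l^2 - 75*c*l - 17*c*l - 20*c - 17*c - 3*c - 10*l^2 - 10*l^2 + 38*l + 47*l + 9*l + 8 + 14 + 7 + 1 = 10*c^2 - 40*c + l^2*(20*c - 20) + l*(-2*c^2 - 92*c + 94) + 30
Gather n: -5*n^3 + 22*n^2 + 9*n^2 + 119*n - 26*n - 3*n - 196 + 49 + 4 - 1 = -5*n^3 + 31*n^2 + 90*n - 144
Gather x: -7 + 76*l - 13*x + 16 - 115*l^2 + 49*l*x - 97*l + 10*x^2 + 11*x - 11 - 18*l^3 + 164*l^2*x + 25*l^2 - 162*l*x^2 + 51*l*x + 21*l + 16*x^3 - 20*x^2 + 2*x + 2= -18*l^3 - 90*l^2 + 16*x^3 + x^2*(-162*l - 10) + x*(164*l^2 + 100*l)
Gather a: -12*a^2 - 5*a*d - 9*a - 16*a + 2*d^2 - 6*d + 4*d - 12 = -12*a^2 + a*(-5*d - 25) + 2*d^2 - 2*d - 12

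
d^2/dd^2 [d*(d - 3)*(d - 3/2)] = 6*d - 9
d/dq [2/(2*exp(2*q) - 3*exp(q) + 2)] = (6 - 8*exp(q))*exp(q)/(2*exp(2*q) - 3*exp(q) + 2)^2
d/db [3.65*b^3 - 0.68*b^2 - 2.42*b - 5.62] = 10.95*b^2 - 1.36*b - 2.42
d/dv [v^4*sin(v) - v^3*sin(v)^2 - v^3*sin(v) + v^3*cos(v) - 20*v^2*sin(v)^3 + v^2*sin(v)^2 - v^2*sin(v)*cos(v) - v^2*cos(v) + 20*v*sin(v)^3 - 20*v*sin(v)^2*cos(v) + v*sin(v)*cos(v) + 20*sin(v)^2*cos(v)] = v^4*cos(v) + 3*v^3*sin(v) - v^3*sin(2*v) - v^3*cos(v) - 2*v^2*sin(v) + v^2*sin(2*v) - 12*v^2*cos(v) + v^2*cos(2*v)/2 + 15*v^2*cos(3*v) - 3*v^2/2 - 25*v*sin(v) - v*sin(2*v) - 5*v*sin(3*v) + 13*v*cos(v) - 15*v*cos(3*v) + v + 10*sin(v) + sin(2*v)/2 + 10*sin(3*v) - 5*cos(v) + 5*cos(3*v)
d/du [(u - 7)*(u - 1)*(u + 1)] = 3*u^2 - 14*u - 1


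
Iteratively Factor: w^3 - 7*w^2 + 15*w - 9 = (w - 1)*(w^2 - 6*w + 9) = (w - 3)*(w - 1)*(w - 3)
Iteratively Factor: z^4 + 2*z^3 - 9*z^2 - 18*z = (z + 2)*(z^3 - 9*z) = (z - 3)*(z + 2)*(z^2 + 3*z) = (z - 3)*(z + 2)*(z + 3)*(z)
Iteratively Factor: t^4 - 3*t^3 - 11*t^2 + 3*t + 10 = (t - 1)*(t^3 - 2*t^2 - 13*t - 10) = (t - 1)*(t + 1)*(t^2 - 3*t - 10) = (t - 1)*(t + 1)*(t + 2)*(t - 5)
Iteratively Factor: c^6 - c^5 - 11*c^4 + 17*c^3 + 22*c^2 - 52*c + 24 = (c + 3)*(c^5 - 4*c^4 + c^3 + 14*c^2 - 20*c + 8) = (c - 2)*(c + 3)*(c^4 - 2*c^3 - 3*c^2 + 8*c - 4) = (c - 2)*(c - 1)*(c + 3)*(c^3 - c^2 - 4*c + 4) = (c - 2)*(c - 1)^2*(c + 3)*(c^2 - 4) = (c - 2)^2*(c - 1)^2*(c + 3)*(c + 2)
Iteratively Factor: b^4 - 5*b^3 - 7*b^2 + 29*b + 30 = (b - 3)*(b^3 - 2*b^2 - 13*b - 10) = (b - 3)*(b + 1)*(b^2 - 3*b - 10) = (b - 3)*(b + 1)*(b + 2)*(b - 5)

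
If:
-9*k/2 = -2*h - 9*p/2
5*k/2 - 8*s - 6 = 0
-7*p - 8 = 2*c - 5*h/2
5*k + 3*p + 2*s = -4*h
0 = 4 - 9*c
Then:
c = 4/9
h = 4184/3219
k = -6604/28971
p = -7780/9657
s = -23792/28971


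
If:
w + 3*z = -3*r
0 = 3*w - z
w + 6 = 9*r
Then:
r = 20/31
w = -6/31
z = -18/31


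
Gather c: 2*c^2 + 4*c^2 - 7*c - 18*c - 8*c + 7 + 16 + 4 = 6*c^2 - 33*c + 27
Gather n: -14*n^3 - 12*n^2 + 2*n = -14*n^3 - 12*n^2 + 2*n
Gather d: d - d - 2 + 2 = 0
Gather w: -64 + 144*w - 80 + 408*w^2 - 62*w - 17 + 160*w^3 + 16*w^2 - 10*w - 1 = 160*w^3 + 424*w^2 + 72*w - 162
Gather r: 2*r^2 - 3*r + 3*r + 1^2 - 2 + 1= 2*r^2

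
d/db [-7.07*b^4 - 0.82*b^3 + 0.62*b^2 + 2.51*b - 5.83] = -28.28*b^3 - 2.46*b^2 + 1.24*b + 2.51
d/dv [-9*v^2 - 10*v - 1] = -18*v - 10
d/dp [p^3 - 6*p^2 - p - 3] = 3*p^2 - 12*p - 1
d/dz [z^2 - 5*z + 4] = 2*z - 5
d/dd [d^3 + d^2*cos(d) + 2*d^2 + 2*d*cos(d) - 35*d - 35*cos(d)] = -d^2*sin(d) + 3*d^2 + 2*sqrt(2)*d*cos(d + pi/4) + 4*d + 35*sin(d) + 2*cos(d) - 35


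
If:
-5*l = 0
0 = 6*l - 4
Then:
No Solution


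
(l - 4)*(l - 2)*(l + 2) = l^3 - 4*l^2 - 4*l + 16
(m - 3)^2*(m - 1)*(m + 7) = m^4 - 34*m^2 + 96*m - 63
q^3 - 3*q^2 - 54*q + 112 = (q - 8)*(q - 2)*(q + 7)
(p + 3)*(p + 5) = p^2 + 8*p + 15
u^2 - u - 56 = (u - 8)*(u + 7)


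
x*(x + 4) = x^2 + 4*x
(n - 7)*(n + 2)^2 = n^3 - 3*n^2 - 24*n - 28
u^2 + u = u*(u + 1)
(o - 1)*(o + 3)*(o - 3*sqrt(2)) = o^3 - 3*sqrt(2)*o^2 + 2*o^2 - 6*sqrt(2)*o - 3*o + 9*sqrt(2)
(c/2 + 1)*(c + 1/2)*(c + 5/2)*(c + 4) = c^4/2 + 9*c^3/2 + 109*c^2/8 + 63*c/4 + 5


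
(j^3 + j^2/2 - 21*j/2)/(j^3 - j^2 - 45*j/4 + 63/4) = 2*j/(2*j - 3)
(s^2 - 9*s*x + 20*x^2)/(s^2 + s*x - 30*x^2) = (s - 4*x)/(s + 6*x)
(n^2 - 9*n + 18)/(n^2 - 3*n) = (n - 6)/n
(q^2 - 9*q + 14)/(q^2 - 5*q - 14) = (q - 2)/(q + 2)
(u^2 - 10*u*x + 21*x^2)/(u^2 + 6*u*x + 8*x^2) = (u^2 - 10*u*x + 21*x^2)/(u^2 + 6*u*x + 8*x^2)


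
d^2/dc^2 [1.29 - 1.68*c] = 0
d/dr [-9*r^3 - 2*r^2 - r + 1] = -27*r^2 - 4*r - 1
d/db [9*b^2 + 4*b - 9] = 18*b + 4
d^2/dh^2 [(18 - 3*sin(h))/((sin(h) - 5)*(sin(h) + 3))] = 3*(sin(h)^5 - 22*sin(h)^4 + 124*sin(h)^3 - 378*sin(h)^2 + 243*sin(h) + 288)/((sin(h) - 5)^3*(sin(h) + 3)^3)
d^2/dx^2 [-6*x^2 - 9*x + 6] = -12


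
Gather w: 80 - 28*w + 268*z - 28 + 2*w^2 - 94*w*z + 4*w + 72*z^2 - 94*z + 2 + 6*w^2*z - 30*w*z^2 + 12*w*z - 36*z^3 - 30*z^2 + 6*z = w^2*(6*z + 2) + w*(-30*z^2 - 82*z - 24) - 36*z^3 + 42*z^2 + 180*z + 54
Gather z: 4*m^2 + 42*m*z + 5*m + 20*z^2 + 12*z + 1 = 4*m^2 + 5*m + 20*z^2 + z*(42*m + 12) + 1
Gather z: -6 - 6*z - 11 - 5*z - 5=-11*z - 22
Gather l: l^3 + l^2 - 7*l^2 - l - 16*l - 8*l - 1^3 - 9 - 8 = l^3 - 6*l^2 - 25*l - 18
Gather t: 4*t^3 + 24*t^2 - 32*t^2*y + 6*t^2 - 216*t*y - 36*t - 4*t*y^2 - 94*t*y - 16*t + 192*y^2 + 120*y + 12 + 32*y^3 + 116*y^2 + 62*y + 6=4*t^3 + t^2*(30 - 32*y) + t*(-4*y^2 - 310*y - 52) + 32*y^3 + 308*y^2 + 182*y + 18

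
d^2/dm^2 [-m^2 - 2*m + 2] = -2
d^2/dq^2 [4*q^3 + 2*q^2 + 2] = 24*q + 4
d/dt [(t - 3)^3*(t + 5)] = 4*(t - 3)^2*(t + 3)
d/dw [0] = 0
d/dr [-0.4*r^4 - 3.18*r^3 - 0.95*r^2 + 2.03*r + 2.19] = -1.6*r^3 - 9.54*r^2 - 1.9*r + 2.03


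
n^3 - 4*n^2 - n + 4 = (n - 4)*(n - 1)*(n + 1)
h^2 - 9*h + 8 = (h - 8)*(h - 1)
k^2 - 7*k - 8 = (k - 8)*(k + 1)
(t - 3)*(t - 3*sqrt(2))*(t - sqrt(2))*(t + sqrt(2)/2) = t^4 - 7*sqrt(2)*t^3/2 - 3*t^3 + 2*t^2 + 21*sqrt(2)*t^2/2 - 6*t + 3*sqrt(2)*t - 9*sqrt(2)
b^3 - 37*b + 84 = (b - 4)*(b - 3)*(b + 7)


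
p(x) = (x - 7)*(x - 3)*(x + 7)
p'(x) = (x - 7)*(x - 3) + (x - 7)*(x + 7) + (x - 3)*(x + 7) = 3*x^2 - 6*x - 49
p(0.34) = 130.03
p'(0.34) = -50.69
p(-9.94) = -644.46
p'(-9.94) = 307.05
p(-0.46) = 168.81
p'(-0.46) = -45.61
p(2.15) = 37.72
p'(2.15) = -48.03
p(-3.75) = 235.83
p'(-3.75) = 15.69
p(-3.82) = 234.66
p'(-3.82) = 17.70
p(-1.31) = 203.79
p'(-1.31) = -35.99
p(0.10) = 142.07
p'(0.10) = -49.57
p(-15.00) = -3168.00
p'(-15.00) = 716.00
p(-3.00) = 240.00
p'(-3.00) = -4.00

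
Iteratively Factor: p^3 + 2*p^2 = (p)*(p^2 + 2*p) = p^2*(p + 2)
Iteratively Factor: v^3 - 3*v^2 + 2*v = (v - 2)*(v^2 - v) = (v - 2)*(v - 1)*(v)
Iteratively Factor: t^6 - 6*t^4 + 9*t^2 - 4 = (t + 1)*(t^5 - t^4 - 5*t^3 + 5*t^2 + 4*t - 4) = (t + 1)^2*(t^4 - 2*t^3 - 3*t^2 + 8*t - 4) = (t + 1)^2*(t + 2)*(t^3 - 4*t^2 + 5*t - 2) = (t - 2)*(t + 1)^2*(t + 2)*(t^2 - 2*t + 1) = (t - 2)*(t - 1)*(t + 1)^2*(t + 2)*(t - 1)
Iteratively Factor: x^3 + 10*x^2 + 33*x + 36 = (x + 3)*(x^2 + 7*x + 12) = (x + 3)^2*(x + 4)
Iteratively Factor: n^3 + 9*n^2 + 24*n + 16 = (n + 1)*(n^2 + 8*n + 16) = (n + 1)*(n + 4)*(n + 4)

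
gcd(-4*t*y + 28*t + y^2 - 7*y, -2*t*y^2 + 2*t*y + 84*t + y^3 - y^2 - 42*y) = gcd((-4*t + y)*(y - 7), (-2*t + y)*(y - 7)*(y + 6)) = y - 7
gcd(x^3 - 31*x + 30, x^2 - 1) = x - 1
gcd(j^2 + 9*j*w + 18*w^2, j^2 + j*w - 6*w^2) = j + 3*w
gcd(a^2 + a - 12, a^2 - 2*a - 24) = a + 4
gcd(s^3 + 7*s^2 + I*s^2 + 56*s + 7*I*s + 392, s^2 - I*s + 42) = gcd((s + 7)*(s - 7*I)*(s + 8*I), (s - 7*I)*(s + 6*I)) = s - 7*I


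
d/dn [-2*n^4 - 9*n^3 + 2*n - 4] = -8*n^3 - 27*n^2 + 2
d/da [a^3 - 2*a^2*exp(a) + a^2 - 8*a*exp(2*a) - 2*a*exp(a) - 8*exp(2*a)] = -2*a^2*exp(a) + 3*a^2 - 16*a*exp(2*a) - 6*a*exp(a) + 2*a - 24*exp(2*a) - 2*exp(a)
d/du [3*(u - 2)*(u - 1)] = 6*u - 9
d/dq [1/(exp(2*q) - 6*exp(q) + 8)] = 2*(3 - exp(q))*exp(q)/(exp(2*q) - 6*exp(q) + 8)^2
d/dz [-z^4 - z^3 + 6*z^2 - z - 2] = -4*z^3 - 3*z^2 + 12*z - 1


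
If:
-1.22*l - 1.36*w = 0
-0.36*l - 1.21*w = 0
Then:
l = 0.00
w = 0.00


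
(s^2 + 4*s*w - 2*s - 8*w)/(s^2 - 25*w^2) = (s^2 + 4*s*w - 2*s - 8*w)/(s^2 - 25*w^2)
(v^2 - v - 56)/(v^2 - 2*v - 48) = (v + 7)/(v + 6)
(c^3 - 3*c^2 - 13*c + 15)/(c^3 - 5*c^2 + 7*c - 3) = (c^2 - 2*c - 15)/(c^2 - 4*c + 3)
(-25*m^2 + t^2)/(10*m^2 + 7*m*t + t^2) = (-5*m + t)/(2*m + t)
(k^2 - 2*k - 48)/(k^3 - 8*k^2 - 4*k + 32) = (k + 6)/(k^2 - 4)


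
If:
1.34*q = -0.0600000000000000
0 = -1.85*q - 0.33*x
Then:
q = -0.04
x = 0.25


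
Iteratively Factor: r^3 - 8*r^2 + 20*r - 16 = (r - 2)*(r^2 - 6*r + 8) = (r - 4)*(r - 2)*(r - 2)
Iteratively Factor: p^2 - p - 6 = (p + 2)*(p - 3)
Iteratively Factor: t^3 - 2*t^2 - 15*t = (t - 5)*(t^2 + 3*t) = (t - 5)*(t + 3)*(t)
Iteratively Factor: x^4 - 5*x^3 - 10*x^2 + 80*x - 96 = (x - 3)*(x^3 - 2*x^2 - 16*x + 32) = (x - 3)*(x + 4)*(x^2 - 6*x + 8) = (x - 3)*(x - 2)*(x + 4)*(x - 4)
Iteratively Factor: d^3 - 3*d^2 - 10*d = (d)*(d^2 - 3*d - 10) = d*(d - 5)*(d + 2)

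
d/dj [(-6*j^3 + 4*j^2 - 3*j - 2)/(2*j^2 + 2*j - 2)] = (-6*j^4 - 12*j^3 + 25*j^2 - 4*j + 5)/(2*(j^4 + 2*j^3 - j^2 - 2*j + 1))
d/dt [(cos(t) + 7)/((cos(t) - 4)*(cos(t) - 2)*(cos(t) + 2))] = (-109*cos(t) + 17*cos(2*t) + cos(3*t) - 71)*sin(t)/(2*(cos(t) - 4)^2*(cos(t) - 2)^2*(cos(t) + 2)^2)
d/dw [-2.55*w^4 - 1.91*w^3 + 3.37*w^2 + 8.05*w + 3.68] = -10.2*w^3 - 5.73*w^2 + 6.74*w + 8.05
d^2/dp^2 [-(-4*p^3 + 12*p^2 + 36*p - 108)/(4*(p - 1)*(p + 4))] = 2*(13*p^3 + 9*p^2 + 183*p + 195)/(p^6 + 9*p^5 + 15*p^4 - 45*p^3 - 60*p^2 + 144*p - 64)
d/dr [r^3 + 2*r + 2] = 3*r^2 + 2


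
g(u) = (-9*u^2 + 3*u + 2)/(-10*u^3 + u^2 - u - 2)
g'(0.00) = -1.00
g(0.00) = -1.00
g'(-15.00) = 0.00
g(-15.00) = -0.06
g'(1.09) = 0.27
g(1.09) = 0.37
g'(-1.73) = -0.33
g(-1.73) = -0.55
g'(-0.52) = -461.36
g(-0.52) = -10.15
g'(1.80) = -0.09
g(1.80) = 0.37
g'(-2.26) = -0.19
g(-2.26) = -0.42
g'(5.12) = -0.03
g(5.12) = 0.17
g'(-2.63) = -0.14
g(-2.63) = -0.36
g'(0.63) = 1.93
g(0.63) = -0.07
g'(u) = (3 - 18*u)/(-10*u^3 + u^2 - u - 2) + (-9*u^2 + 3*u + 2)*(30*u^2 - 2*u + 1)/(-10*u^3 + u^2 - u - 2)^2 = 2*(-45*u^4 + 30*u^3 + 33*u^2 + 16*u - 2)/(100*u^6 - 20*u^5 + 21*u^4 + 38*u^3 - 3*u^2 + 4*u + 4)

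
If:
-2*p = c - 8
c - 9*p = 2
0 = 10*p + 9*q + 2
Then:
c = 76/11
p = 6/11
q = -82/99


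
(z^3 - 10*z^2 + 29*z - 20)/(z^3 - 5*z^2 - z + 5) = (z - 4)/(z + 1)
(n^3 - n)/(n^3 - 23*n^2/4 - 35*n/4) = 4*(1 - n^2)/(-4*n^2 + 23*n + 35)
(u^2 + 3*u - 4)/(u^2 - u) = (u + 4)/u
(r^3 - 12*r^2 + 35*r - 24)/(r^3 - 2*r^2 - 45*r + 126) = (r^2 - 9*r + 8)/(r^2 + r - 42)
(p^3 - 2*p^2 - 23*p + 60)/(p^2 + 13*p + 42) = (p^3 - 2*p^2 - 23*p + 60)/(p^2 + 13*p + 42)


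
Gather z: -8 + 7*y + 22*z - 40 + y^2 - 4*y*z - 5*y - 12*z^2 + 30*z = y^2 + 2*y - 12*z^2 + z*(52 - 4*y) - 48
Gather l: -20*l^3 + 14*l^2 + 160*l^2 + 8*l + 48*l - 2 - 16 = -20*l^3 + 174*l^2 + 56*l - 18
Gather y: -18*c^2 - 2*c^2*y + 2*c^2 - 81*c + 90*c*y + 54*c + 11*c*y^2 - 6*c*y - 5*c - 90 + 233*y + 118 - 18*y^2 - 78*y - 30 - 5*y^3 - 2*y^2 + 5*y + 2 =-16*c^2 - 32*c - 5*y^3 + y^2*(11*c - 20) + y*(-2*c^2 + 84*c + 160)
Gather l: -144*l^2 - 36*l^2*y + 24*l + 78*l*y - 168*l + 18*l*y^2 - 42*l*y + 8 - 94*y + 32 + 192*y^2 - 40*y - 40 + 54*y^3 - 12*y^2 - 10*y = l^2*(-36*y - 144) + l*(18*y^2 + 36*y - 144) + 54*y^3 + 180*y^2 - 144*y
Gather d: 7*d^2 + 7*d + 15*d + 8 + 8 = 7*d^2 + 22*d + 16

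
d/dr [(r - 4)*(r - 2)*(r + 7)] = 3*r^2 + 2*r - 34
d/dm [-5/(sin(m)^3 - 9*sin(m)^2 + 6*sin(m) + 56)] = 15*(sin(m)^2 - 6*sin(m) + 2)*cos(m)/(sin(m)^3 - 9*sin(m)^2 + 6*sin(m) + 56)^2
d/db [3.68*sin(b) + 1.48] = 3.68*cos(b)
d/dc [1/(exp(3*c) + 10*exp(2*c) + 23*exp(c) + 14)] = (-3*exp(2*c) - 20*exp(c) - 23)*exp(c)/(exp(3*c) + 10*exp(2*c) + 23*exp(c) + 14)^2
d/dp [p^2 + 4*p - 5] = 2*p + 4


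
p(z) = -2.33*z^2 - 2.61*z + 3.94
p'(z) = -4.66*z - 2.61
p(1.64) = -6.61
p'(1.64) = -10.25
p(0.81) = 0.30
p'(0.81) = -6.38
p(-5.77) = -58.57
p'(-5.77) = 24.28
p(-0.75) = 4.59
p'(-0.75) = 0.88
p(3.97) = -43.14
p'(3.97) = -21.11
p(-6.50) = -77.54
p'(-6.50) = 27.68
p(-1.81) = 1.03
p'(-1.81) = 5.82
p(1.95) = -10.01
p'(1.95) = -11.70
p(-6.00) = -64.28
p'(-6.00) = 25.35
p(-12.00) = -300.26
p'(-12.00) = 53.31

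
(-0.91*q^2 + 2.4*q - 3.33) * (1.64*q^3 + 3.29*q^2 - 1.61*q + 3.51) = -1.4924*q^5 + 0.942099999999999*q^4 + 3.8999*q^3 - 18.0138*q^2 + 13.7853*q - 11.6883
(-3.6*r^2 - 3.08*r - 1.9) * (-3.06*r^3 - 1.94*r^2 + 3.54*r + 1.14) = 11.016*r^5 + 16.4088*r^4 - 0.954799999999999*r^3 - 11.3212*r^2 - 10.2372*r - 2.166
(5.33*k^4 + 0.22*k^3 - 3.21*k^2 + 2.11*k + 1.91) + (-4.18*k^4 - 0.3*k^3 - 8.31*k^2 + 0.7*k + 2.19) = 1.15*k^4 - 0.08*k^3 - 11.52*k^2 + 2.81*k + 4.1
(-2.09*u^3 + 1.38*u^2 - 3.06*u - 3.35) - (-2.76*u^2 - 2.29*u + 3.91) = -2.09*u^3 + 4.14*u^2 - 0.77*u - 7.26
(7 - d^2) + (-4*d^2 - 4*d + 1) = -5*d^2 - 4*d + 8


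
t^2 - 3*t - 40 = (t - 8)*(t + 5)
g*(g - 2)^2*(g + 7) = g^4 + 3*g^3 - 24*g^2 + 28*g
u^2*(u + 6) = u^3 + 6*u^2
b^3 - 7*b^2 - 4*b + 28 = (b - 7)*(b - 2)*(b + 2)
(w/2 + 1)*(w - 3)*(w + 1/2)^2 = w^4/2 - 27*w^2/8 - 25*w/8 - 3/4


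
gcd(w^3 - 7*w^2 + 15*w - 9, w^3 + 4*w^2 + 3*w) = 1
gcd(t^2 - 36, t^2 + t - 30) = t + 6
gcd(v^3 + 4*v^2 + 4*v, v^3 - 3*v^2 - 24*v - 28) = v^2 + 4*v + 4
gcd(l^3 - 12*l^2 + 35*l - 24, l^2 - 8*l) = l - 8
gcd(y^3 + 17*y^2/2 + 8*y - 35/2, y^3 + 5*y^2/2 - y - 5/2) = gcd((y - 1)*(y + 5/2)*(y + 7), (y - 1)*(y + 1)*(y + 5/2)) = y^2 + 3*y/2 - 5/2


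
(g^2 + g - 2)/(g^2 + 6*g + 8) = (g - 1)/(g + 4)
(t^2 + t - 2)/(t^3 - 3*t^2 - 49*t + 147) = (t^2 + t - 2)/(t^3 - 3*t^2 - 49*t + 147)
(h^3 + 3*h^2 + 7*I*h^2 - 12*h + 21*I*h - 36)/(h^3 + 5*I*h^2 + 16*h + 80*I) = (h^2 + 3*h*(1 + I) + 9*I)/(h^2 + I*h + 20)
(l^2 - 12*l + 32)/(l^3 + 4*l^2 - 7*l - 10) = (l^2 - 12*l + 32)/(l^3 + 4*l^2 - 7*l - 10)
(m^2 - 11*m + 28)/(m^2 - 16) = (m - 7)/(m + 4)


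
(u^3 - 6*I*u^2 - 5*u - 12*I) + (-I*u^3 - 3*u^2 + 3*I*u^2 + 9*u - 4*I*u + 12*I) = u^3 - I*u^3 - 3*u^2 - 3*I*u^2 + 4*u - 4*I*u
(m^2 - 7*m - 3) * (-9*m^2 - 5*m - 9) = -9*m^4 + 58*m^3 + 53*m^2 + 78*m + 27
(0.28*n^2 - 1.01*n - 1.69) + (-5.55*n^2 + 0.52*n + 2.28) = -5.27*n^2 - 0.49*n + 0.59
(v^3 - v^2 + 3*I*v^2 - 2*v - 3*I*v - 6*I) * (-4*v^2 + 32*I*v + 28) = -4*v^5 + 4*v^4 + 20*I*v^4 - 60*v^3 - 20*I*v^3 + 68*v^2 + 44*I*v^2 + 136*v - 84*I*v - 168*I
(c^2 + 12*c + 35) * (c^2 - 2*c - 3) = c^4 + 10*c^3 + 8*c^2 - 106*c - 105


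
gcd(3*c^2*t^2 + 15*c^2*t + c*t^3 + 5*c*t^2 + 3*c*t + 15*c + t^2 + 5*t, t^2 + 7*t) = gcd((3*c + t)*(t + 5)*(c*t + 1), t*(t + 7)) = 1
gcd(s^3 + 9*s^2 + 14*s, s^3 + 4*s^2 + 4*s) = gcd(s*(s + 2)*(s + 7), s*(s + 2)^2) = s^2 + 2*s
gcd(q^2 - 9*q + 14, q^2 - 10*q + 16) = q - 2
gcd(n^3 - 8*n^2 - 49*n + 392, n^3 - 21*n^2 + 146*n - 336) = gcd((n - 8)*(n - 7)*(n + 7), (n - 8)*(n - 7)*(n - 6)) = n^2 - 15*n + 56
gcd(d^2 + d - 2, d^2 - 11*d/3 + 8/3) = d - 1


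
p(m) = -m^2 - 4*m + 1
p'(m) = -2*m - 4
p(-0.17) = 1.65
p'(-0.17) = -3.66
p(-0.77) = 3.49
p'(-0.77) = -2.46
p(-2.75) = 4.44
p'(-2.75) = 1.50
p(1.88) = -10.05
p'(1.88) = -7.76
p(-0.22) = 1.83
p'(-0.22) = -3.56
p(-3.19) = 3.58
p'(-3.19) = 2.38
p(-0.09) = 1.35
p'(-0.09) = -3.82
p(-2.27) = 4.93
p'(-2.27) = 0.54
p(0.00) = 1.00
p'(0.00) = -4.00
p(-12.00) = -95.00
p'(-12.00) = 20.00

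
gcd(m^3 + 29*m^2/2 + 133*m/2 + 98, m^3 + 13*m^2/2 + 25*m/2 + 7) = m + 7/2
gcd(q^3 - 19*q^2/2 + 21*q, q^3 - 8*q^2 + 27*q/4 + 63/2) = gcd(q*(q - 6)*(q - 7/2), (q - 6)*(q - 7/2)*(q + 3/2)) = q^2 - 19*q/2 + 21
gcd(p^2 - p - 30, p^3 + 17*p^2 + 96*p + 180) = p + 5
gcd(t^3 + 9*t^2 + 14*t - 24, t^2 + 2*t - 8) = t + 4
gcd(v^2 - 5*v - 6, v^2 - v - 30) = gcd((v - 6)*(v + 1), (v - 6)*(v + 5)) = v - 6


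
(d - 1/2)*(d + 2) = d^2 + 3*d/2 - 1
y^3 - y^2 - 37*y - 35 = (y - 7)*(y + 1)*(y + 5)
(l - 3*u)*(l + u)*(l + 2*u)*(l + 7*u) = l^4 + 7*l^3*u - 7*l^2*u^2 - 55*l*u^3 - 42*u^4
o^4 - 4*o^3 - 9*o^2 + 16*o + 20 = (o - 5)*(o - 2)*(o + 1)*(o + 2)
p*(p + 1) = p^2 + p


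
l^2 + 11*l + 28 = (l + 4)*(l + 7)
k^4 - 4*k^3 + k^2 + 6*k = k*(k - 3)*(k - 2)*(k + 1)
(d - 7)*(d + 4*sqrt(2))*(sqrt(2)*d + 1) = sqrt(2)*d^3 - 7*sqrt(2)*d^2 + 9*d^2 - 63*d + 4*sqrt(2)*d - 28*sqrt(2)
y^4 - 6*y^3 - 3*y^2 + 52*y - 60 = (y - 5)*(y - 2)^2*(y + 3)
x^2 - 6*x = x*(x - 6)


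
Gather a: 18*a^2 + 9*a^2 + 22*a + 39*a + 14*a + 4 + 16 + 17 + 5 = 27*a^2 + 75*a + 42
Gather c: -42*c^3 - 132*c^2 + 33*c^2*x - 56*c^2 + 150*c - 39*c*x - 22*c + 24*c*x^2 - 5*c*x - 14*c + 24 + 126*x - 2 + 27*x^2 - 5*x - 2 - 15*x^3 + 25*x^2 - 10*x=-42*c^3 + c^2*(33*x - 188) + c*(24*x^2 - 44*x + 114) - 15*x^3 + 52*x^2 + 111*x + 20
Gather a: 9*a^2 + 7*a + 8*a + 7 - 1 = 9*a^2 + 15*a + 6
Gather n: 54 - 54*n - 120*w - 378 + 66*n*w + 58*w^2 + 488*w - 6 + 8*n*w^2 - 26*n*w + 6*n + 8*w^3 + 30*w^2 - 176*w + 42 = n*(8*w^2 + 40*w - 48) + 8*w^3 + 88*w^2 + 192*w - 288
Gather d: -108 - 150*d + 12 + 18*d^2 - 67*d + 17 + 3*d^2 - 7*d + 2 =21*d^2 - 224*d - 77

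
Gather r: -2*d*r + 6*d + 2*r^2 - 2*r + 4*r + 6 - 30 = 6*d + 2*r^2 + r*(2 - 2*d) - 24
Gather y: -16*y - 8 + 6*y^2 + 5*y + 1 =6*y^2 - 11*y - 7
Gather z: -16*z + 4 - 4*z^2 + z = -4*z^2 - 15*z + 4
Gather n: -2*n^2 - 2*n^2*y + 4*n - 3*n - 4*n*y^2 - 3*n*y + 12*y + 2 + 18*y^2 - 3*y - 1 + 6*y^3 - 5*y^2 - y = n^2*(-2*y - 2) + n*(-4*y^2 - 3*y + 1) + 6*y^3 + 13*y^2 + 8*y + 1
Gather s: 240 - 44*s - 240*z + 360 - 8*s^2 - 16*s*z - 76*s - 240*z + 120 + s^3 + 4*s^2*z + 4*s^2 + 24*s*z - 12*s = s^3 + s^2*(4*z - 4) + s*(8*z - 132) - 480*z + 720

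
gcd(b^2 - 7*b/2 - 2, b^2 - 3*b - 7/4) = b + 1/2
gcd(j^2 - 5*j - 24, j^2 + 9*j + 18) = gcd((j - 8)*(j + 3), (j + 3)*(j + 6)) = j + 3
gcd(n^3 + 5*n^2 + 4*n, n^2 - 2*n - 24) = n + 4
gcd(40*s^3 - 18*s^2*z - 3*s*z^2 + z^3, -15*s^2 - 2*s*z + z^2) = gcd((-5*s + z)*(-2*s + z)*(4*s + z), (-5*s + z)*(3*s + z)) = -5*s + z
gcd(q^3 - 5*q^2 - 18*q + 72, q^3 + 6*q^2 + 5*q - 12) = q + 4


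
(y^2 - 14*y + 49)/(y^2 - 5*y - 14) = (y - 7)/(y + 2)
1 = 1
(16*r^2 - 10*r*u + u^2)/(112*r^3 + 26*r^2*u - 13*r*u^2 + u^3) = (2*r - u)/(14*r^2 + 5*r*u - u^2)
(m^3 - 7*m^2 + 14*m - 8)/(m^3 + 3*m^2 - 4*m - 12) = (m^2 - 5*m + 4)/(m^2 + 5*m + 6)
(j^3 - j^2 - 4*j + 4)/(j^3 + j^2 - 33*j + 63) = (j^3 - j^2 - 4*j + 4)/(j^3 + j^2 - 33*j + 63)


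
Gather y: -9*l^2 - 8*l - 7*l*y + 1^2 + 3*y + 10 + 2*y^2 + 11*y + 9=-9*l^2 - 8*l + 2*y^2 + y*(14 - 7*l) + 20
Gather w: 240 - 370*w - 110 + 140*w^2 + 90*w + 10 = 140*w^2 - 280*w + 140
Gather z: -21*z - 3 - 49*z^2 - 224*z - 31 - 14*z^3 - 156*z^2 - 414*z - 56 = -14*z^3 - 205*z^2 - 659*z - 90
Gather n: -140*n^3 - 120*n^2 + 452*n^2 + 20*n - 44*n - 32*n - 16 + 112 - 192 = -140*n^3 + 332*n^2 - 56*n - 96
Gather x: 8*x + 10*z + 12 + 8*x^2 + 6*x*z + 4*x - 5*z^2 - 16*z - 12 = 8*x^2 + x*(6*z + 12) - 5*z^2 - 6*z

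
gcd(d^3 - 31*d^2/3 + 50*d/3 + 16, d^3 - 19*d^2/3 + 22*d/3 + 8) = d^2 - 7*d/3 - 2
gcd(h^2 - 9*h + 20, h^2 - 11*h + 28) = h - 4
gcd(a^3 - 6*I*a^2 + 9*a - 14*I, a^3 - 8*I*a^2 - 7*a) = a^2 - 8*I*a - 7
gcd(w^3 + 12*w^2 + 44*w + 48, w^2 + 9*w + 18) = w + 6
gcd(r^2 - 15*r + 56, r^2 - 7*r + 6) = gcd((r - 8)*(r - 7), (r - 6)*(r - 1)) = 1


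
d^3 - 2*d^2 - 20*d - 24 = (d - 6)*(d + 2)^2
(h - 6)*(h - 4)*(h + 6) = h^3 - 4*h^2 - 36*h + 144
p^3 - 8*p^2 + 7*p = p*(p - 7)*(p - 1)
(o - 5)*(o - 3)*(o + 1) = o^3 - 7*o^2 + 7*o + 15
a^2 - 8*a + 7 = (a - 7)*(a - 1)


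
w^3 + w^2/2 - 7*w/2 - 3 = (w - 2)*(w + 1)*(w + 3/2)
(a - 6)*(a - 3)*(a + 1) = a^3 - 8*a^2 + 9*a + 18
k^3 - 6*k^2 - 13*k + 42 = (k - 7)*(k - 2)*(k + 3)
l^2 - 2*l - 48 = (l - 8)*(l + 6)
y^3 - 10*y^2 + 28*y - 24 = (y - 6)*(y - 2)^2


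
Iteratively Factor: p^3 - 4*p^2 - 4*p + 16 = (p - 2)*(p^2 - 2*p - 8) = (p - 4)*(p - 2)*(p + 2)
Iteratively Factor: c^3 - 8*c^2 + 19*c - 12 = (c - 1)*(c^2 - 7*c + 12) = (c - 3)*(c - 1)*(c - 4)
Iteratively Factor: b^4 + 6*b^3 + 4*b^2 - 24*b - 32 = (b + 4)*(b^3 + 2*b^2 - 4*b - 8) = (b + 2)*(b + 4)*(b^2 - 4) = (b - 2)*(b + 2)*(b + 4)*(b + 2)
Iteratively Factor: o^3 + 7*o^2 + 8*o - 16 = (o + 4)*(o^2 + 3*o - 4) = (o + 4)^2*(o - 1)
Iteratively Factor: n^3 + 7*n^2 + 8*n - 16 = (n - 1)*(n^2 + 8*n + 16) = (n - 1)*(n + 4)*(n + 4)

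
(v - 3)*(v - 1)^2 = v^3 - 5*v^2 + 7*v - 3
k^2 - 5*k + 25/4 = (k - 5/2)^2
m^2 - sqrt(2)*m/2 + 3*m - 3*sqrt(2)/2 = (m + 3)*(m - sqrt(2)/2)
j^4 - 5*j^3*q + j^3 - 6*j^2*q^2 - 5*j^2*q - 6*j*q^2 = j*(j + 1)*(j - 6*q)*(j + q)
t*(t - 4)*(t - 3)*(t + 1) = t^4 - 6*t^3 + 5*t^2 + 12*t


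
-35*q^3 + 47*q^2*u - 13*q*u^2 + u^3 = (-7*q + u)*(-5*q + u)*(-q + u)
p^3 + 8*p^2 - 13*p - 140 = (p - 4)*(p + 5)*(p + 7)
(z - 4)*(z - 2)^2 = z^3 - 8*z^2 + 20*z - 16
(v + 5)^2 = v^2 + 10*v + 25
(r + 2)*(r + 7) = r^2 + 9*r + 14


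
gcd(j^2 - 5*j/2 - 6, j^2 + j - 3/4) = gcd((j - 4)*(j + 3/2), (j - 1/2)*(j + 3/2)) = j + 3/2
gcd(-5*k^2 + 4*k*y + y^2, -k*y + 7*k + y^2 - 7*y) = -k + y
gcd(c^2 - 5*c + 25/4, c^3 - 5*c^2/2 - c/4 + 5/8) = c - 5/2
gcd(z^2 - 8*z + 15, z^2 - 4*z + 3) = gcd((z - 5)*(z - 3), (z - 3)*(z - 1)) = z - 3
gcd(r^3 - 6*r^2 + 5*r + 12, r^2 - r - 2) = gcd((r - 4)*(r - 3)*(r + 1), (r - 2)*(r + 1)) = r + 1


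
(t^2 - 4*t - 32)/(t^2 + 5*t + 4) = (t - 8)/(t + 1)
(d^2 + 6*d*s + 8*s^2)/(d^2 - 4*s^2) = (-d - 4*s)/(-d + 2*s)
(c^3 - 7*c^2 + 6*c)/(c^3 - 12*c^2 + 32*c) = (c^2 - 7*c + 6)/(c^2 - 12*c + 32)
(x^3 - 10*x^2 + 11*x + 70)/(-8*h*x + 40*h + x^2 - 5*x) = (x^2 - 5*x - 14)/(-8*h + x)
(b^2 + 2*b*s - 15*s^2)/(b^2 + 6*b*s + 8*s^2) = (b^2 + 2*b*s - 15*s^2)/(b^2 + 6*b*s + 8*s^2)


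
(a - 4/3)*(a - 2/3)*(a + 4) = a^3 + 2*a^2 - 64*a/9 + 32/9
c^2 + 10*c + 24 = (c + 4)*(c + 6)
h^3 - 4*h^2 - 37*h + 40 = (h - 8)*(h - 1)*(h + 5)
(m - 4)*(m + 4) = m^2 - 16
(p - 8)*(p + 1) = p^2 - 7*p - 8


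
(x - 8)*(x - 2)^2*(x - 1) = x^4 - 13*x^3 + 48*x^2 - 68*x + 32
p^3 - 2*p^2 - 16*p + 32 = (p - 4)*(p - 2)*(p + 4)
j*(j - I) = j^2 - I*j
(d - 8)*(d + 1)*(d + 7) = d^3 - 57*d - 56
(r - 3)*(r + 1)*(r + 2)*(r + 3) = r^4 + 3*r^3 - 7*r^2 - 27*r - 18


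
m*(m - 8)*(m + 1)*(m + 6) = m^4 - m^3 - 50*m^2 - 48*m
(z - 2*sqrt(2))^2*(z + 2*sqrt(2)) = z^3 - 2*sqrt(2)*z^2 - 8*z + 16*sqrt(2)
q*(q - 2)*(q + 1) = q^3 - q^2 - 2*q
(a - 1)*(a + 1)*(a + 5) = a^3 + 5*a^2 - a - 5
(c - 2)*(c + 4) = c^2 + 2*c - 8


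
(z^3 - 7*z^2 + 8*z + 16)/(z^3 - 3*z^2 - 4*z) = (z - 4)/z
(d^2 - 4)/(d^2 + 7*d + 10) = (d - 2)/(d + 5)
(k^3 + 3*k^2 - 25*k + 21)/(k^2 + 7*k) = k - 4 + 3/k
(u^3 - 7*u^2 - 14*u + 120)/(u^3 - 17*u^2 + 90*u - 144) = (u^2 - u - 20)/(u^2 - 11*u + 24)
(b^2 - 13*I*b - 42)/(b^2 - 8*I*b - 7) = (b - 6*I)/(b - I)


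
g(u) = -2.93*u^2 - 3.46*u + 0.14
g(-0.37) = 1.02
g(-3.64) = -26.09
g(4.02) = -61.12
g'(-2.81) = 13.01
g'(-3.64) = 17.87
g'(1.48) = -12.13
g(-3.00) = -15.85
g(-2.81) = -13.27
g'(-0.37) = -1.29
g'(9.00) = -56.20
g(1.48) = -11.40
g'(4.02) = -27.02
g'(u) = -5.86*u - 3.46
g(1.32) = -9.53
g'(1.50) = -12.25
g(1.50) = -11.64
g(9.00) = -268.33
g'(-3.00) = 14.12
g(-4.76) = -49.78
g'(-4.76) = 24.43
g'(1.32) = -11.20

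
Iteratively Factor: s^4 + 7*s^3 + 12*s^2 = (s + 4)*(s^3 + 3*s^2) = s*(s + 4)*(s^2 + 3*s) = s^2*(s + 4)*(s + 3)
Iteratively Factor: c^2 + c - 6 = (c - 2)*(c + 3)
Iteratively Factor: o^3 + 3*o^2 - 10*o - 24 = (o - 3)*(o^2 + 6*o + 8) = (o - 3)*(o + 2)*(o + 4)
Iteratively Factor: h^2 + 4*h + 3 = (h + 1)*(h + 3)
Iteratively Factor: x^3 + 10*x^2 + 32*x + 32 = (x + 2)*(x^2 + 8*x + 16) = (x + 2)*(x + 4)*(x + 4)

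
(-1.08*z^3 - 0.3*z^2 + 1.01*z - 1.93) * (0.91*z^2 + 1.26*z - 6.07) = -0.9828*z^5 - 1.6338*z^4 + 7.0967*z^3 + 1.3373*z^2 - 8.5625*z + 11.7151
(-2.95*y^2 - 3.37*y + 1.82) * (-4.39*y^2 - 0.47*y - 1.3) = 12.9505*y^4 + 16.1808*y^3 - 2.5709*y^2 + 3.5256*y - 2.366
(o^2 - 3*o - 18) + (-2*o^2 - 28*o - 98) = -o^2 - 31*o - 116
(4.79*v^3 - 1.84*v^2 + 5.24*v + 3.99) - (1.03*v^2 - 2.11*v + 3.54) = 4.79*v^3 - 2.87*v^2 + 7.35*v + 0.45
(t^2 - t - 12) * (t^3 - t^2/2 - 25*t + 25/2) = t^5 - 3*t^4/2 - 73*t^3/2 + 87*t^2/2 + 575*t/2 - 150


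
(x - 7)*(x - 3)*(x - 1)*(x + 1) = x^4 - 10*x^3 + 20*x^2 + 10*x - 21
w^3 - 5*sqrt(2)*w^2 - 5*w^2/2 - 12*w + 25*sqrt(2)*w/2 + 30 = (w - 5/2)*(w - 6*sqrt(2))*(w + sqrt(2))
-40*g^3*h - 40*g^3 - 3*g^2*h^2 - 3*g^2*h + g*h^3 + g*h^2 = (-8*g + h)*(5*g + h)*(g*h + g)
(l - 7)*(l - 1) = l^2 - 8*l + 7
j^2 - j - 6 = (j - 3)*(j + 2)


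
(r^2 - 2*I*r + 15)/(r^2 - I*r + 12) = (r - 5*I)/(r - 4*I)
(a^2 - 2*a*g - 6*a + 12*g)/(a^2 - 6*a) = (a - 2*g)/a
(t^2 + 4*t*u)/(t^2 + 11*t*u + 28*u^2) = t/(t + 7*u)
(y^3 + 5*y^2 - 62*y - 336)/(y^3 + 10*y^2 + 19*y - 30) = (y^2 - y - 56)/(y^2 + 4*y - 5)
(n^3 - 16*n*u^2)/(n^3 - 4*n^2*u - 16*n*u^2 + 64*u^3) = n/(n - 4*u)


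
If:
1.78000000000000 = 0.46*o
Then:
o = 3.87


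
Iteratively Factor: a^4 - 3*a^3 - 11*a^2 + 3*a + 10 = (a + 1)*(a^3 - 4*a^2 - 7*a + 10) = (a - 1)*(a + 1)*(a^2 - 3*a - 10) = (a - 5)*(a - 1)*(a + 1)*(a + 2)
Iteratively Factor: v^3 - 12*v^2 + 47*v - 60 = (v - 3)*(v^2 - 9*v + 20) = (v - 5)*(v - 3)*(v - 4)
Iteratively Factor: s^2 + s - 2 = (s + 2)*(s - 1)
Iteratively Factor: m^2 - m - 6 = (m - 3)*(m + 2)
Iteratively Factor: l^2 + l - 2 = (l - 1)*(l + 2)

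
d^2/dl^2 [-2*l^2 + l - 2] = -4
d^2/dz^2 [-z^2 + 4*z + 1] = -2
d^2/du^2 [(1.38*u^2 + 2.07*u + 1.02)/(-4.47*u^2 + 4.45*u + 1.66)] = (-2.8421709430404e-14*u^4 - 137.621466*u^3 - 183.722364*u^2 + 29.577096*u - 32.557584)/(89.314623*u^6 - 266.745015*u^5 + 166.046643*u^4 + 109.998215*u^3 - 61.663854*u^2 - 36.78726*u - 4.574296)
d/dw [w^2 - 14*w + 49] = 2*w - 14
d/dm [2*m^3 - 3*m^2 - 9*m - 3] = 6*m^2 - 6*m - 9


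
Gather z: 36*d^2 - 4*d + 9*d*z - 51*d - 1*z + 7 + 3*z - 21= 36*d^2 - 55*d + z*(9*d + 2) - 14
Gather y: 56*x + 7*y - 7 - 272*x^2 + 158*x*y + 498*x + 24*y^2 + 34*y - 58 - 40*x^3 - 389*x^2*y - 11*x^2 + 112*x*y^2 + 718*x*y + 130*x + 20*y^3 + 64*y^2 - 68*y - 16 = -40*x^3 - 283*x^2 + 684*x + 20*y^3 + y^2*(112*x + 88) + y*(-389*x^2 + 876*x - 27) - 81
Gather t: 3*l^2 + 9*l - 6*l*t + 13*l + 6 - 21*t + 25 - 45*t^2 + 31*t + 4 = 3*l^2 + 22*l - 45*t^2 + t*(10 - 6*l) + 35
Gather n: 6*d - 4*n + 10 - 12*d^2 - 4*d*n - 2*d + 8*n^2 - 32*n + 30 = -12*d^2 + 4*d + 8*n^2 + n*(-4*d - 36) + 40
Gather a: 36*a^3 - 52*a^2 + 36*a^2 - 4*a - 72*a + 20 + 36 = 36*a^3 - 16*a^2 - 76*a + 56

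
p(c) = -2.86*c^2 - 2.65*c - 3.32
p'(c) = -5.72*c - 2.65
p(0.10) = -3.61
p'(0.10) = -3.22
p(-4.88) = -58.50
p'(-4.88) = 25.26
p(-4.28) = -44.37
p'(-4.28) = 21.83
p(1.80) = -17.36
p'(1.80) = -12.95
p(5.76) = -113.47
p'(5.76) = -35.60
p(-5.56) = -77.00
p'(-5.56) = 29.15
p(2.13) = -21.94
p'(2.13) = -14.83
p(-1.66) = -6.80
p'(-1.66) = 6.85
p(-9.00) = -211.13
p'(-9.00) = 48.83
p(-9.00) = -211.13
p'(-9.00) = 48.83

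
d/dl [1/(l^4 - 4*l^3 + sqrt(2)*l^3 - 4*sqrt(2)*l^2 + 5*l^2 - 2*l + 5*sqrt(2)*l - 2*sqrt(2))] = (-4*l^3 - 3*sqrt(2)*l^2 + 12*l^2 - 10*l + 8*sqrt(2)*l - 5*sqrt(2) + 2)/(l^4 - 4*l^3 + sqrt(2)*l^3 - 4*sqrt(2)*l^2 + 5*l^2 - 2*l + 5*sqrt(2)*l - 2*sqrt(2))^2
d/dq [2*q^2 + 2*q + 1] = 4*q + 2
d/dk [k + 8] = 1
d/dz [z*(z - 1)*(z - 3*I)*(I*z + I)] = 4*I*z^3 + 9*z^2 - 2*I*z - 3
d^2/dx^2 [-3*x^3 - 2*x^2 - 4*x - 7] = -18*x - 4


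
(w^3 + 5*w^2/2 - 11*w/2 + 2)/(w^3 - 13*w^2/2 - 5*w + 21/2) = (2*w^2 + 7*w - 4)/(2*w^2 - 11*w - 21)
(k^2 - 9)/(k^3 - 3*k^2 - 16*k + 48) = (k + 3)/(k^2 - 16)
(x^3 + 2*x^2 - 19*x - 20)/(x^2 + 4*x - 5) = (x^2 - 3*x - 4)/(x - 1)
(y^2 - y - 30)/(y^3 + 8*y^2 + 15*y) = (y - 6)/(y*(y + 3))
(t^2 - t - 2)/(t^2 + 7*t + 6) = (t - 2)/(t + 6)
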